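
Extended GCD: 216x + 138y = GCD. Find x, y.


Tabular extended Euclidean (each row: r = 216*s + 138*t):
r=216, s=1, t=0
r=138, s=0, t=1
q=1: r=78, s=1, t=-1   [216*(1) + 138*(-1) = 78]
q=1: r=60, s=-1, t=2   [216*(-1) + 138*(2) = 60]
q=1: r=18, s=2, t=-3   [216*(2) + 138*(-3) = 18]
q=3: r=6, s=-7, t=11   [216*(-7) + 138*(11) = 6]
q=3: r=0, s=23, t=-36   [216*(23) + 138*(-36) = 0]
GCD = 6; from the row with r=6: x=-7, y=11
Check: 216*(-7) + 138*(11) = -1512 + 1518 = 6

GCD = 6, x = -7, y = 11


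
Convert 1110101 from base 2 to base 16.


1110101 (base 2) = 117 (decimal)
117 (decimal) = 75 (base 16)


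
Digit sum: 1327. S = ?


1 + 3 + 2 + 7 = 13


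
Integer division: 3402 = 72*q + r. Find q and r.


3402 = 72 * 47 + 18
Check: 3384 + 18 = 3402

q = 47, r = 18


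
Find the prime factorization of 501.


501 / 3 = 167
167 / 167 = 1
501 = 3 × 167


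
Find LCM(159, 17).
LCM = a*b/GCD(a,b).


GCD(159, 17) = 1
LCM = 159*17/1 = 2703/1 = 2703

LCM = 2703


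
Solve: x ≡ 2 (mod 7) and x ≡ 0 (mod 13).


M = 7*13 = 91
M1 = M/7 = 13, M2 = M/13 = 7
M1^(-1) mod 7 = 6, M2^(-1) mod 13 = 2
x = 2*13*6 + 0*7*2 = 156
156 mod 91 = 65
Check: 65 mod 7 = 2 ✓, 65 mod 13 = 0 ✓

x ≡ 65 (mod 91)


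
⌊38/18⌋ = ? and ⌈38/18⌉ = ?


38/18 = 2.1111
floor = 2
ceil = 3

floor = 2, ceil = 3


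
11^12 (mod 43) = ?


11^1 mod 43 = 11
11^2 mod 43 = 35
11^3 mod 43 = 41
11^4 mod 43 = 21
11^5 mod 43 = 16
11^6 mod 43 = 4
11^7 mod 43 = 1
11^8 mod 43 = 11
11^9 mod 43 = 35
11^10 mod 43 = 41
11^11 mod 43 = 21
11^12 mod 43 = 16


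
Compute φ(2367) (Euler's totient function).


2367 = 3^2 × 263
Prime factors: 3, 263
φ(2367) = 2367 × (1-1/3) × (1-1/263)
= 2367 × 2/3 × 262/263 = 1572

φ(2367) = 1572


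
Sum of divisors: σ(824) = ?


Divisors of 824: 1, 2, 4, 8, 103, 206, 412, 824
Sum = 1 + 2 + 4 + 8 + 103 + 206 + 412 + 824 = 1560

σ(824) = 1560


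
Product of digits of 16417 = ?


1 × 6 × 4 × 1 × 7 = 168


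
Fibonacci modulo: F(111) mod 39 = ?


F(k) mod 39 for k=1..111:
1, 1, 2, 3, 5, 8, 13, 21, 34, 16, 11, 27, 38, 26, 25, 12, 37, 10, 8, 18, 26, 5, 31, 36, 28, 25, 14, 0, 14, 14, 28, 3, 31, 34, 26, 21, 8, 29, 37, 27, 25, 13, 38, 12, 11, 23, 34, 18, 13, 31, 5, 36, 2, 38, 1, 0, 1, 1, 2, 3, 5, 8, 13, 21, 34, 16, 11, 27, 38, 26, 25, 12, 37, 10, 8, 18, 26, 5, 31, 36, 28, 25, 14, 0, 14, 14, 28, 3, 31, 34, 26, 21, 8, 29, 37, 27, 25, 13, 38, 12, 11, 23, 34, 18, 13, 31, 5, 36, 2, 38, 1
F(111) mod 39 = 1


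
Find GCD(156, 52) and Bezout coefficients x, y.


Tabular extended Euclidean (each row: r = 156*s + 52*t):
r=156, s=1, t=0
r=52, s=0, t=1
q=3: r=0, s=1, t=-3   [156*(1) + 52*(-3) = 0]
GCD = 52; from the row with r=52: x=0, y=1
Check: 156*(0) + 52*(1) = 0 + 52 = 52

GCD = 52, x = 0, y = 1


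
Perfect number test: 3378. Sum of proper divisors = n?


Proper divisors of 3378: 1, 2, 3, 6, 563, 1126, 1689
Sum = 1 + 2 + 3 + 6 + 563 + 1126 + 1689 = 3390

No, 3378 is not perfect (3390 ≠ 3378)


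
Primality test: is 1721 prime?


Check divisors up to sqrt(1721) = 41.4849
No divisors found.
1721 is prime.

Yes, 1721 is prime


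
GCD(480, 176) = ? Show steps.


480 = 2 * 176 + 128
176 = 1 * 128 + 48
128 = 2 * 48 + 32
48 = 1 * 32 + 16
32 = 2 * 16 + 0
GCD = 16


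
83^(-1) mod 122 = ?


Use the extended Euclidean algorithm on (122, 83); each row r = 122*s + 83*t:
r=122, s=1, t=0
r=83, s=0, t=1
q=1: r=39, s=1, t=-1   [122*(1) + 83*(-1) = 39]
q=2: r=5, s=-2, t=3   [122*(-2) + 83*(3) = 5]
q=7: r=4, s=15, t=-22   [122*(15) + 83*(-22) = 4]
q=1: r=1, s=-17, t=25   [122*(-17) + 83*(25) = 1]
q=4: r=0, s=83, t=-122   [122*(83) + 83*(-122) = 0]
GCD = 1 with t = 25, so 83*(25) ≡ 1 (mod 122)
Inverse = 25 mod 122 = 25
Check: 83 * 25 = 2075 ≡ 1 (mod 122)

83^(-1) ≡ 25 (mod 122)


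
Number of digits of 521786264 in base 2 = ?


521786264 in base 2 = 11111000110011101001110011000
Number of digits = 29

29 digits (base 2)


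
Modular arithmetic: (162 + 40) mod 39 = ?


162 + 40 = 202
202 mod 39 = 7


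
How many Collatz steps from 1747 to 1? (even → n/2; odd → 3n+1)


1747 → 5242 → 2621 → 7864 → 3932 → 1966 → 983 → 2950 → 1475 → 4426 → 2213 → 6640 → 3320 → 1660 → 830 → 415 → 1246 → 623 → 1870 → 935 → 2806 → 1403 → 4210 → 2105 → 6316 → 3158 → 1579 → 4738 → 2369 → 7108 → 3554 → 1777 → 5332 → 2666 → 1333 → 4000 → 2000 → 1000 → 500 → 250 → 125 → 376 → 188 → 94 → 47 → 142 → 71 → 214 → 107 → 322 → 161 → 484 → 242 → 121 → 364 → 182 → 91 → 274 → 137 → 412 → 206 → 103 → 310 → 155 → 466 → 233 → 700 → 350 → 175 → 526 → 263 → 790 → 395 → 1186 → 593 → 1780 → 890 → 445 → 1336 → 668 → 334 → 167 → 502 → 251 → 754 → 377 → 1132 → 566 → 283 → 850 → 425 → 1276 → 638 → 319 → 958 → 479 → 1438 → 719 → 2158 → 1079 → 3238 → 1619 → 4858 → 2429 → 7288 → 3644 → 1822 → 911 → 2734 → 1367 → 4102 → 2051 → 6154 → 3077 → 9232 → 4616 → 2308 → 1154 → 577 → 1732 → 866 → 433 → 1300 → 650 → 325 → 976 → 488 → 244 → 122 → 61 → 184 → 92 → 46 → 23 → 70 → 35 → 106 → 53 → 160 → 80 → 40 → 20 → 10 → 5 → 16 → 8 → 4 → 2 → 1
Total steps = 148

148 steps


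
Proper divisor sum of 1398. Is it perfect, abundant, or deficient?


Proper divisors: 1, 2, 3, 6, 233, 466, 699
Sum = 1 + 2 + 3 + 6 + 233 + 466 + 699 = 1410
1410 > 1398 → abundant

s(1398) = 1410 (abundant)


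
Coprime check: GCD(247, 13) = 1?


Euclidean algorithm:
247 = 19 * 13 + 0
GCD(247, 13) = 13

No, not coprime (GCD = 13)


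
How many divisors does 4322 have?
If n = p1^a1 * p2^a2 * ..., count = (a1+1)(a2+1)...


4322 = 2^1 × 2161^1
d(4322) = (1+1) × (1+1) = 4

4 divisors


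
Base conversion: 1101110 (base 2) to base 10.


1101110 (base 2) = 110 (decimal)
110 (decimal) = 110 (base 10)


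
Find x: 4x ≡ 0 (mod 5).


GCD(4, 5) = 1, unique solution
a^(-1) mod 5 = 4
x = 4 * 0 mod 5 = 0

x ≡ 0 (mod 5)


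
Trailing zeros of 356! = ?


floor(356/5) = 71
floor(356/25) = 14
floor(356/125) = 2
Total = 87

87 trailing zeros


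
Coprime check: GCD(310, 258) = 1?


Euclidean algorithm:
310 = 1 * 258 + 52
258 = 4 * 52 + 50
52 = 1 * 50 + 2
50 = 25 * 2 + 0
GCD(310, 258) = 2

No, not coprime (GCD = 2)


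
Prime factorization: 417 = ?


417 / 3 = 139
139 / 139 = 1
417 = 3 × 139


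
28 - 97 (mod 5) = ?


28 - 97 = -69
-69 mod 5 = 1


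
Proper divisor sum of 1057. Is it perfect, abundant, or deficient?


Proper divisors: 1, 7, 151
Sum = 1 + 7 + 151 = 159
159 < 1057 → deficient

s(1057) = 159 (deficient)


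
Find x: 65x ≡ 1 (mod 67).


GCD(65, 67) = 1, unique solution
a^(-1) mod 67 = 33
x = 33 * 1 mod 67 = 33

x ≡ 33 (mod 67)


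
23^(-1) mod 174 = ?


Use the extended Euclidean algorithm on (174, 23); each row r = 174*s + 23*t:
r=174, s=1, t=0
r=23, s=0, t=1
q=7: r=13, s=1, t=-7   [174*(1) + 23*(-7) = 13]
q=1: r=10, s=-1, t=8   [174*(-1) + 23*(8) = 10]
q=1: r=3, s=2, t=-15   [174*(2) + 23*(-15) = 3]
q=3: r=1, s=-7, t=53   [174*(-7) + 23*(53) = 1]
q=3: r=0, s=23, t=-174   [174*(23) + 23*(-174) = 0]
GCD = 1 with t = 53, so 23*(53) ≡ 1 (mod 174)
Inverse = 53 mod 174 = 53
Check: 23 * 53 = 1219 ≡ 1 (mod 174)

23^(-1) ≡ 53 (mod 174)


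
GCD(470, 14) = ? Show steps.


470 = 33 * 14 + 8
14 = 1 * 8 + 6
8 = 1 * 6 + 2
6 = 3 * 2 + 0
GCD = 2


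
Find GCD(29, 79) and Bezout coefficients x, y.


Tabular extended Euclidean (each row: r = 29*s + 79*t):
r=29, s=1, t=0
r=79, s=0, t=1
q=0: r=29, s=1, t=0   [29*(1) + 79*(0) = 29]
q=2: r=21, s=-2, t=1   [29*(-2) + 79*(1) = 21]
q=1: r=8, s=3, t=-1   [29*(3) + 79*(-1) = 8]
q=2: r=5, s=-8, t=3   [29*(-8) + 79*(3) = 5]
q=1: r=3, s=11, t=-4   [29*(11) + 79*(-4) = 3]
q=1: r=2, s=-19, t=7   [29*(-19) + 79*(7) = 2]
q=1: r=1, s=30, t=-11   [29*(30) + 79*(-11) = 1]
q=2: r=0, s=-79, t=29   [29*(-79) + 79*(29) = 0]
GCD = 1; from the row with r=1: x=30, y=-11
Check: 29*(30) + 79*(-11) = 870 - 869 = 1

GCD = 1, x = 30, y = -11


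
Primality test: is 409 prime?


Check divisors up to sqrt(409) = 20.2237
No divisors found.
409 is prime.

Yes, 409 is prime


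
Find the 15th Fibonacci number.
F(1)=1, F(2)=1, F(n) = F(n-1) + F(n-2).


Sequence: 1, 1, 2, 3, 5, 8, 13, 21, 34, 55, 89, 144, 233, 377, 610
F(15) = 610


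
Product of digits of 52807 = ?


5 × 2 × 8 × 0 × 7 = 0


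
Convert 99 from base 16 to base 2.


99 (base 16) = 153 (decimal)
153 (decimal) = 10011001 (base 2)


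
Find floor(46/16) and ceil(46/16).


46/16 = 2.8750
floor = 2
ceil = 3

floor = 2, ceil = 3


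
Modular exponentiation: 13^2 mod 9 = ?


13^1 mod 9 = 4
13^2 mod 9 = 7


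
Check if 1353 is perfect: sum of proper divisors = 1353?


Proper divisors of 1353: 1, 3, 11, 33, 41, 123, 451
Sum = 1 + 3 + 11 + 33 + 41 + 123 + 451 = 663

No, 1353 is not perfect (663 ≠ 1353)


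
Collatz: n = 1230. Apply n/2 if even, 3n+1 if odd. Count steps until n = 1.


1230 → 615 → 1846 → 923 → 2770 → 1385 → 4156 → 2078 → 1039 → 3118 → 1559 → 4678 → 2339 → 7018 → 3509 → 10528 → 5264 → 2632 → 1316 → 658 → 329 → 988 → 494 → 247 → 742 → 371 → 1114 → 557 → 1672 → 836 → 418 → 209 → 628 → 314 → 157 → 472 → 236 → 118 → 59 → 178 → 89 → 268 → 134 → 67 → 202 → 101 → 304 → 152 → 76 → 38 → 19 → 58 → 29 → 88 → 44 → 22 → 11 → 34 → 17 → 52 → 26 → 13 → 40 → 20 → 10 → 5 → 16 → 8 → 4 → 2 → 1
Total steps = 70

70 steps


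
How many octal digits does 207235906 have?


207235906 in base 8 = 1426425502
Number of digits = 10

10 digits (base 8)


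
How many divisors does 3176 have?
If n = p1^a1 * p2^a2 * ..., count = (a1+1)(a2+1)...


3176 = 2^3 × 397^1
d(3176) = (3+1) × (1+1) = 8

8 divisors


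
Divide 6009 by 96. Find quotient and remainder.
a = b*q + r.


6009 = 96 * 62 + 57
Check: 5952 + 57 = 6009

q = 62, r = 57


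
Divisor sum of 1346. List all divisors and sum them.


Divisors of 1346: 1, 2, 673, 1346
Sum = 1 + 2 + 673 + 1346 = 2022

σ(1346) = 2022


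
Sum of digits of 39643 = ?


3 + 9 + 6 + 4 + 3 = 25


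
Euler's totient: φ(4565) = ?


4565 = 5 × 11 × 83
Prime factors: 5, 11, 83
φ(4565) = 4565 × (1-1/5) × (1-1/11) × (1-1/83)
= 4565 × 4/5 × 10/11 × 82/83 = 3280

φ(4565) = 3280


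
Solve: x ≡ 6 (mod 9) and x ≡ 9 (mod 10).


M = 9*10 = 90
M1 = M/9 = 10, M2 = M/10 = 9
M1^(-1) mod 9 = 1, M2^(-1) mod 10 = 9
x = 6*10*1 + 9*9*9 = 789
789 mod 90 = 69
Check: 69 mod 9 = 6 ✓, 69 mod 10 = 9 ✓

x ≡ 69 (mod 90)


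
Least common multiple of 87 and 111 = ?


GCD(87, 111) = 3
LCM = 87*111/3 = 9657/3 = 3219

LCM = 3219


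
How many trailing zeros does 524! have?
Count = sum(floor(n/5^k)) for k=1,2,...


floor(524/5) = 104
floor(524/25) = 20
floor(524/125) = 4
Total = 128

128 trailing zeros


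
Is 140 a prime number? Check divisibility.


140 / 2 = 70 (exact division)
140 is NOT prime.

No, 140 is not prime


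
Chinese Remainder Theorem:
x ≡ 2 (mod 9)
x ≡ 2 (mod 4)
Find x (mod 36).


M = 9*4 = 36
M1 = M/9 = 4, M2 = M/4 = 9
M1^(-1) mod 9 = 7, M2^(-1) mod 4 = 1
x = 2*4*7 + 2*9*1 = 74
74 mod 36 = 2
Check: 2 mod 9 = 2 ✓, 2 mod 4 = 2 ✓

x ≡ 2 (mod 36)


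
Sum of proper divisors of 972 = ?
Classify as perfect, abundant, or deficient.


Proper divisors: 1, 2, 3, 4, 6, 9, 12, 18, 27, 36, 54, 81, 108, 162, 243, 324, 486
Sum = 1 + 2 + 3 + 4 + 6 + 9 + 12 + 18 + 27 + 36 + 54 + 81 + 108 + 162 + 243 + 324 + 486 = 1576
1576 > 972 → abundant

s(972) = 1576 (abundant)


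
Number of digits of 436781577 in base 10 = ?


436781577 has 9 digits in base 10
floor(log10(436781577)) + 1 = floor(8.6403) + 1 = 9

9 digits (base 10)


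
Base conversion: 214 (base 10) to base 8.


214 (base 10) = 214 (decimal)
214 (decimal) = 326 (base 8)


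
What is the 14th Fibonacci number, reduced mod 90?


F(k) mod 90 for k=1..14:
1, 1, 2, 3, 5, 8, 13, 21, 34, 55, 89, 54, 53, 17
F(14) mod 90 = 17


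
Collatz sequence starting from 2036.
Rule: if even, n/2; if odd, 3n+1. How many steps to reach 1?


2036 → 1018 → 509 → 1528 → 764 → 382 → 191 → 574 → 287 → 862 → 431 → 1294 → 647 → 1942 → 971 → 2914 → 1457 → 4372 → 2186 → 1093 → 3280 → 1640 → 820 → 410 → 205 → 616 → 308 → 154 → 77 → 232 → 116 → 58 → 29 → 88 → 44 → 22 → 11 → 34 → 17 → 52 → 26 → 13 → 40 → 20 → 10 → 5 → 16 → 8 → 4 → 2 → 1
Total steps = 50

50 steps


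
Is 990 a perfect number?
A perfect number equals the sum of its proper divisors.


Proper divisors of 990: 1, 2, 3, 5, 6, 9, 10, 11, 15, 18, 22, 30, 33, 45, 55, 66, 90, 99, 110, 165, 198, 330, 495
Sum = 1 + 2 + 3 + 5 + 6 + 9 + 10 + 11 + 15 + 18 + 22 + 30 + 33 + 45 + 55 + 66 + 90 + 99 + 110 + 165 + 198 + 330 + 495 = 1818

No, 990 is not perfect (1818 ≠ 990)


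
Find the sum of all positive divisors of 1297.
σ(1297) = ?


Divisors of 1297: 1, 1297
Sum = 1 + 1297 = 1298

σ(1297) = 1298


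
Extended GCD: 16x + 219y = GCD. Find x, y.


Tabular extended Euclidean (each row: r = 16*s + 219*t):
r=16, s=1, t=0
r=219, s=0, t=1
q=0: r=16, s=1, t=0   [16*(1) + 219*(0) = 16]
q=13: r=11, s=-13, t=1   [16*(-13) + 219*(1) = 11]
q=1: r=5, s=14, t=-1   [16*(14) + 219*(-1) = 5]
q=2: r=1, s=-41, t=3   [16*(-41) + 219*(3) = 1]
q=5: r=0, s=219, t=-16   [16*(219) + 219*(-16) = 0]
GCD = 1; from the row with r=1: x=-41, y=3
Check: 16*(-41) + 219*(3) = -656 + 657 = 1

GCD = 1, x = -41, y = 3


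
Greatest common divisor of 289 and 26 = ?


289 = 11 * 26 + 3
26 = 8 * 3 + 2
3 = 1 * 2 + 1
2 = 2 * 1 + 0
GCD = 1


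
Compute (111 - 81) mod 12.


111 - 81 = 30
30 mod 12 = 6


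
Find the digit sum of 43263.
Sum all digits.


4 + 3 + 2 + 6 + 3 = 18


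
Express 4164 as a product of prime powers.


4164 / 2 = 2082
2082 / 2 = 1041
1041 / 3 = 347
347 / 347 = 1
4164 = 2^2 × 3 × 347


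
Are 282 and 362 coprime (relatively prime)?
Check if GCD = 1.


Euclidean algorithm:
362 = 1 * 282 + 80
282 = 3 * 80 + 42
80 = 1 * 42 + 38
42 = 1 * 38 + 4
38 = 9 * 4 + 2
4 = 2 * 2 + 0
GCD(282, 362) = 2

No, not coprime (GCD = 2)


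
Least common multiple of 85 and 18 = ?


GCD(85, 18) = 1
LCM = 85*18/1 = 1530/1 = 1530

LCM = 1530


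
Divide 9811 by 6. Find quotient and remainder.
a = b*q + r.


9811 = 6 * 1635 + 1
Check: 9810 + 1 = 9811

q = 1635, r = 1


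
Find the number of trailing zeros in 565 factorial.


floor(565/5) = 113
floor(565/25) = 22
floor(565/125) = 4
Total = 139

139 trailing zeros


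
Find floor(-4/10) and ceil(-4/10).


-4/10 = -0.4000
floor = -1
ceil = 0

floor = -1, ceil = 0


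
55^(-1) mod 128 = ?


Use the extended Euclidean algorithm on (128, 55); each row r = 128*s + 55*t:
r=128, s=1, t=0
r=55, s=0, t=1
q=2: r=18, s=1, t=-2   [128*(1) + 55*(-2) = 18]
q=3: r=1, s=-3, t=7   [128*(-3) + 55*(7) = 1]
q=18: r=0, s=55, t=-128   [128*(55) + 55*(-128) = 0]
GCD = 1 with t = 7, so 55*(7) ≡ 1 (mod 128)
Inverse = 7 mod 128 = 7
Check: 55 * 7 = 385 ≡ 1 (mod 128)

55^(-1) ≡ 7 (mod 128)


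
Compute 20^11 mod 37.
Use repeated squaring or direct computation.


20^1 mod 37 = 20
20^2 mod 37 = 30
20^3 mod 37 = 8
20^4 mod 37 = 12
20^5 mod 37 = 18
20^6 mod 37 = 27
20^7 mod 37 = 22
20^8 mod 37 = 33
20^9 mod 37 = 31
20^10 mod 37 = 28
20^11 mod 37 = 5


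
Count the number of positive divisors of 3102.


3102 = 2^1 × 3^1 × 11^1 × 47^1
d(3102) = (1+1) × (1+1) × (1+1) × (1+1) = 16

16 divisors


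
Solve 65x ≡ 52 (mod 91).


GCD(65, 91) = 13 divides 52
Divide: 5x ≡ 4 (mod 7)
x ≡ 5 (mod 7)


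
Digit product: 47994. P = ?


4 × 7 × 9 × 9 × 4 = 9072


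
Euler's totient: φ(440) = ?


440 = 2^3 × 5 × 11
Prime factors: 2, 5, 11
φ(440) = 440 × (1-1/2) × (1-1/5) × (1-1/11)
= 440 × 1/2 × 4/5 × 10/11 = 160

φ(440) = 160


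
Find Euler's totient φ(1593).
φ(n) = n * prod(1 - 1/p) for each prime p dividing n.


1593 = 3^3 × 59
Prime factors: 3, 59
φ(1593) = 1593 × (1-1/3) × (1-1/59)
= 1593 × 2/3 × 58/59 = 1044

φ(1593) = 1044


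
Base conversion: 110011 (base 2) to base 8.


110011 (base 2) = 51 (decimal)
51 (decimal) = 63 (base 8)


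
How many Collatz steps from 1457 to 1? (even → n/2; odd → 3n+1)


1457 → 4372 → 2186 → 1093 → 3280 → 1640 → 820 → 410 → 205 → 616 → 308 → 154 → 77 → 232 → 116 → 58 → 29 → 88 → 44 → 22 → 11 → 34 → 17 → 52 → 26 → 13 → 40 → 20 → 10 → 5 → 16 → 8 → 4 → 2 → 1
Total steps = 34

34 steps


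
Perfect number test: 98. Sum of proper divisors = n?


Proper divisors of 98: 1, 2, 7, 14, 49
Sum = 1 + 2 + 7 + 14 + 49 = 73

No, 98 is not perfect (73 ≠ 98)


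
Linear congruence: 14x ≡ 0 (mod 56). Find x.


GCD(14, 56) = 14 divides 0
Divide: 1x ≡ 0 (mod 4)
x ≡ 0 (mod 4)


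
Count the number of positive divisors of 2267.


2267 = 2267^1
d(2267) = (1+1) = 2

2 divisors


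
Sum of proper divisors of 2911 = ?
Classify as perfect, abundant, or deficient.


Proper divisors: 1, 41, 71
Sum = 1 + 41 + 71 = 113
113 < 2911 → deficient

s(2911) = 113 (deficient)


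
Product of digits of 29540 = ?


2 × 9 × 5 × 4 × 0 = 0


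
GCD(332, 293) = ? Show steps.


332 = 1 * 293 + 39
293 = 7 * 39 + 20
39 = 1 * 20 + 19
20 = 1 * 19 + 1
19 = 19 * 1 + 0
GCD = 1


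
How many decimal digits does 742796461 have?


742796461 has 9 digits in base 10
floor(log10(742796461)) + 1 = floor(8.8709) + 1 = 9

9 digits (base 10)


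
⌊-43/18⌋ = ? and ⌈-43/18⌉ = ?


-43/18 = -2.3889
floor = -3
ceil = -2

floor = -3, ceil = -2


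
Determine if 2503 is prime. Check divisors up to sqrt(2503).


Check divisors up to sqrt(2503) = 50.0300
No divisors found.
2503 is prime.

Yes, 2503 is prime


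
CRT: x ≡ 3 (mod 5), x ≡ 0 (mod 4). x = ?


M = 5*4 = 20
M1 = M/5 = 4, M2 = M/4 = 5
M1^(-1) mod 5 = 4, M2^(-1) mod 4 = 1
x = 3*4*4 + 0*5*1 = 48
48 mod 20 = 8
Check: 8 mod 5 = 3 ✓, 8 mod 4 = 0 ✓

x ≡ 8 (mod 20)


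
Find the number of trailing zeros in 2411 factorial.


floor(2411/5) = 482
floor(2411/25) = 96
floor(2411/125) = 19
floor(2411/625) = 3
Total = 600

600 trailing zeros


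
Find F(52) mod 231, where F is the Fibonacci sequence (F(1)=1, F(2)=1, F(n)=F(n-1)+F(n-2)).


F(k) mod 231 for k=1..52:
1, 1, 2, 3, 5, 8, 13, 21, 34, 55, 89, 144, 2, 146, 148, 63, 211, 43, 23, 66, 89, 155, 13, 168, 181, 118, 68, 186, 23, 209, 1, 210, 211, 190, 170, 129, 68, 197, 34, 0, 34, 34, 68, 102, 170, 41, 211, 21, 1, 22, 23, 45
F(52) mod 231 = 45


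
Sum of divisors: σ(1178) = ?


Divisors of 1178: 1, 2, 19, 31, 38, 62, 589, 1178
Sum = 1 + 2 + 19 + 31 + 38 + 62 + 589 + 1178 = 1920

σ(1178) = 1920


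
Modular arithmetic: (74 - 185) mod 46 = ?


74 - 185 = -111
-111 mod 46 = 27


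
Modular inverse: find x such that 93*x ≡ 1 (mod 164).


Use the extended Euclidean algorithm on (164, 93); each row r = 164*s + 93*t:
r=164, s=1, t=0
r=93, s=0, t=1
q=1: r=71, s=1, t=-1   [164*(1) + 93*(-1) = 71]
q=1: r=22, s=-1, t=2   [164*(-1) + 93*(2) = 22]
q=3: r=5, s=4, t=-7   [164*(4) + 93*(-7) = 5]
q=4: r=2, s=-17, t=30   [164*(-17) + 93*(30) = 2]
q=2: r=1, s=38, t=-67   [164*(38) + 93*(-67) = 1]
q=2: r=0, s=-93, t=164   [164*(-93) + 93*(164) = 0]
GCD = 1 with t = -67, so 93*(-67) ≡ 1 (mod 164)
Inverse = -67 mod 164 = 97
Check: 93 * 97 = 9021 ≡ 1 (mod 164)

93^(-1) ≡ 97 (mod 164)


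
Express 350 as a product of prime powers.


350 / 2 = 175
175 / 5 = 35
35 / 5 = 7
7 / 7 = 1
350 = 2 × 5^2 × 7


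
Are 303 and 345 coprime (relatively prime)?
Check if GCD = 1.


Euclidean algorithm:
345 = 1 * 303 + 42
303 = 7 * 42 + 9
42 = 4 * 9 + 6
9 = 1 * 6 + 3
6 = 2 * 3 + 0
GCD(303, 345) = 3

No, not coprime (GCD = 3)


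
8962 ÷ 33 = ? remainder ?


8962 = 33 * 271 + 19
Check: 8943 + 19 = 8962

q = 271, r = 19


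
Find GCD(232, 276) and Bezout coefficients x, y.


Tabular extended Euclidean (each row: r = 232*s + 276*t):
r=232, s=1, t=0
r=276, s=0, t=1
q=0: r=232, s=1, t=0   [232*(1) + 276*(0) = 232]
q=1: r=44, s=-1, t=1   [232*(-1) + 276*(1) = 44]
q=5: r=12, s=6, t=-5   [232*(6) + 276*(-5) = 12]
q=3: r=8, s=-19, t=16   [232*(-19) + 276*(16) = 8]
q=1: r=4, s=25, t=-21   [232*(25) + 276*(-21) = 4]
q=2: r=0, s=-69, t=58   [232*(-69) + 276*(58) = 0]
GCD = 4; from the row with r=4: x=25, y=-21
Check: 232*(25) + 276*(-21) = 5800 - 5796 = 4

GCD = 4, x = 25, y = -21


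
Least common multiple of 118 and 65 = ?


GCD(118, 65) = 1
LCM = 118*65/1 = 7670/1 = 7670

LCM = 7670


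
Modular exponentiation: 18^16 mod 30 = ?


18^1 mod 30 = 18
18^2 mod 30 = 24
18^3 mod 30 = 12
18^4 mod 30 = 6
18^5 mod 30 = 18
18^6 mod 30 = 24
18^7 mod 30 = 12
18^8 mod 30 = 6
18^9 mod 30 = 18
18^10 mod 30 = 24
18^11 mod 30 = 12
18^12 mod 30 = 6
18^13 mod 30 = 18
18^14 mod 30 = 24
18^15 mod 30 = 12
18^16 mod 30 = 6


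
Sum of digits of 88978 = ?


8 + 8 + 9 + 7 + 8 = 40


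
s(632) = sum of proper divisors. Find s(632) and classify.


Proper divisors: 1, 2, 4, 8, 79, 158, 316
Sum = 1 + 2 + 4 + 8 + 79 + 158 + 316 = 568
568 < 632 → deficient

s(632) = 568 (deficient)


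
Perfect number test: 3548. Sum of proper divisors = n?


Proper divisors of 3548: 1, 2, 4, 887, 1774
Sum = 1 + 2 + 4 + 887 + 1774 = 2668

No, 3548 is not perfect (2668 ≠ 3548)


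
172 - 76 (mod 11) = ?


172 - 76 = 96
96 mod 11 = 8


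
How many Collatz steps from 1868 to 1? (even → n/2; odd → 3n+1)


1868 → 934 → 467 → 1402 → 701 → 2104 → 1052 → 526 → 263 → 790 → 395 → 1186 → 593 → 1780 → 890 → 445 → 1336 → 668 → 334 → 167 → 502 → 251 → 754 → 377 → 1132 → 566 → 283 → 850 → 425 → 1276 → 638 → 319 → 958 → 479 → 1438 → 719 → 2158 → 1079 → 3238 → 1619 → 4858 → 2429 → 7288 → 3644 → 1822 → 911 → 2734 → 1367 → 4102 → 2051 → 6154 → 3077 → 9232 → 4616 → 2308 → 1154 → 577 → 1732 → 866 → 433 → 1300 → 650 → 325 → 976 → 488 → 244 → 122 → 61 → 184 → 92 → 46 → 23 → 70 → 35 → 106 → 53 → 160 → 80 → 40 → 20 → 10 → 5 → 16 → 8 → 4 → 2 → 1
Total steps = 86

86 steps


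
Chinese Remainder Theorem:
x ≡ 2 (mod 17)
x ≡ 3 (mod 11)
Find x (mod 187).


M = 17*11 = 187
M1 = M/17 = 11, M2 = M/11 = 17
M1^(-1) mod 17 = 14, M2^(-1) mod 11 = 2
x = 2*11*14 + 3*17*2 = 410
410 mod 187 = 36
Check: 36 mod 17 = 2 ✓, 36 mod 11 = 3 ✓

x ≡ 36 (mod 187)


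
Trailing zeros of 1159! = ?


floor(1159/5) = 231
floor(1159/25) = 46
floor(1159/125) = 9
floor(1159/625) = 1
Total = 287

287 trailing zeros


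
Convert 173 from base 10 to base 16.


173 (base 10) = 173 (decimal)
173 (decimal) = AD (base 16)


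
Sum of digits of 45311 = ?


4 + 5 + 3 + 1 + 1 = 14


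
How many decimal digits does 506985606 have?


506985606 has 9 digits in base 10
floor(log10(506985606)) + 1 = floor(8.7050) + 1 = 9

9 digits (base 10)


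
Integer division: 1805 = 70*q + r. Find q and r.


1805 = 70 * 25 + 55
Check: 1750 + 55 = 1805

q = 25, r = 55


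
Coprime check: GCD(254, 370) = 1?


Euclidean algorithm:
370 = 1 * 254 + 116
254 = 2 * 116 + 22
116 = 5 * 22 + 6
22 = 3 * 6 + 4
6 = 1 * 4 + 2
4 = 2 * 2 + 0
GCD(254, 370) = 2

No, not coprime (GCD = 2)


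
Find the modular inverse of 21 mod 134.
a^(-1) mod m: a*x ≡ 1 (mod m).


Use the extended Euclidean algorithm on (134, 21); each row r = 134*s + 21*t:
r=134, s=1, t=0
r=21, s=0, t=1
q=6: r=8, s=1, t=-6   [134*(1) + 21*(-6) = 8]
q=2: r=5, s=-2, t=13   [134*(-2) + 21*(13) = 5]
q=1: r=3, s=3, t=-19   [134*(3) + 21*(-19) = 3]
q=1: r=2, s=-5, t=32   [134*(-5) + 21*(32) = 2]
q=1: r=1, s=8, t=-51   [134*(8) + 21*(-51) = 1]
q=2: r=0, s=-21, t=134   [134*(-21) + 21*(134) = 0]
GCD = 1 with t = -51, so 21*(-51) ≡ 1 (mod 134)
Inverse = -51 mod 134 = 83
Check: 21 * 83 = 1743 ≡ 1 (mod 134)

21^(-1) ≡ 83 (mod 134)


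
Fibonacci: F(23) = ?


Sequence: 1, 1, 2, 3, 5, 8, 13, 21, 34, 55, 89, 144, 233, 377, 610, 987, 1597, 2584, 4181, 6765, 10946, 17711, 28657
F(23) = 28657


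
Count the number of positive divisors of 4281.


4281 = 3^1 × 1427^1
d(4281) = (1+1) × (1+1) = 4

4 divisors


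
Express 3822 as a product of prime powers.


3822 / 2 = 1911
1911 / 3 = 637
637 / 7 = 91
91 / 7 = 13
13 / 13 = 1
3822 = 2 × 3 × 7^2 × 13


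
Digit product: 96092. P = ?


9 × 6 × 0 × 9 × 2 = 0


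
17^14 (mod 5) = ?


17^1 mod 5 = 2
17^2 mod 5 = 4
17^3 mod 5 = 3
17^4 mod 5 = 1
17^5 mod 5 = 2
17^6 mod 5 = 4
17^7 mod 5 = 3
17^8 mod 5 = 1
17^9 mod 5 = 2
17^10 mod 5 = 4
17^11 mod 5 = 3
17^12 mod 5 = 1
17^13 mod 5 = 2
17^14 mod 5 = 4


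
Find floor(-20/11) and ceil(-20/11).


-20/11 = -1.8182
floor = -2
ceil = -1

floor = -2, ceil = -1


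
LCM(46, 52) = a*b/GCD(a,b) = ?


GCD(46, 52) = 2
LCM = 46*52/2 = 2392/2 = 1196

LCM = 1196


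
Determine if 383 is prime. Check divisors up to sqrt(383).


Check divisors up to sqrt(383) = 19.5704
No divisors found.
383 is prime.

Yes, 383 is prime


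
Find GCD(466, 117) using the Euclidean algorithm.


466 = 3 * 117 + 115
117 = 1 * 115 + 2
115 = 57 * 2 + 1
2 = 2 * 1 + 0
GCD = 1


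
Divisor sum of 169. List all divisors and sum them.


Divisors of 169: 1, 13, 169
Sum = 1 + 13 + 169 = 183

σ(169) = 183


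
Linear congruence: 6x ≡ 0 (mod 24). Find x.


GCD(6, 24) = 6 divides 0
Divide: 1x ≡ 0 (mod 4)
x ≡ 0 (mod 4)


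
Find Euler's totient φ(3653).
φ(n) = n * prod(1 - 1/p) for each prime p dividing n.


3653 = 13 × 281
Prime factors: 13, 281
φ(3653) = 3653 × (1-1/13) × (1-1/281)
= 3653 × 12/13 × 280/281 = 3360

φ(3653) = 3360


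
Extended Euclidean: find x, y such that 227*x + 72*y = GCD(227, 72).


Tabular extended Euclidean (each row: r = 227*s + 72*t):
r=227, s=1, t=0
r=72, s=0, t=1
q=3: r=11, s=1, t=-3   [227*(1) + 72*(-3) = 11]
q=6: r=6, s=-6, t=19   [227*(-6) + 72*(19) = 6]
q=1: r=5, s=7, t=-22   [227*(7) + 72*(-22) = 5]
q=1: r=1, s=-13, t=41   [227*(-13) + 72*(41) = 1]
q=5: r=0, s=72, t=-227   [227*(72) + 72*(-227) = 0]
GCD = 1; from the row with r=1: x=-13, y=41
Check: 227*(-13) + 72*(41) = -2951 + 2952 = 1

GCD = 1, x = -13, y = 41


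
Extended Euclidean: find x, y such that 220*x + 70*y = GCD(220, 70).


Tabular extended Euclidean (each row: r = 220*s + 70*t):
r=220, s=1, t=0
r=70, s=0, t=1
q=3: r=10, s=1, t=-3   [220*(1) + 70*(-3) = 10]
q=7: r=0, s=-7, t=22   [220*(-7) + 70*(22) = 0]
GCD = 10; from the row with r=10: x=1, y=-3
Check: 220*(1) + 70*(-3) = 220 - 210 = 10

GCD = 10, x = 1, y = -3


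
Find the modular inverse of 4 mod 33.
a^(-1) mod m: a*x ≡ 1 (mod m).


Use the extended Euclidean algorithm on (33, 4); each row r = 33*s + 4*t:
r=33, s=1, t=0
r=4, s=0, t=1
q=8: r=1, s=1, t=-8   [33*(1) + 4*(-8) = 1]
q=4: r=0, s=-4, t=33   [33*(-4) + 4*(33) = 0]
GCD = 1 with t = -8, so 4*(-8) ≡ 1 (mod 33)
Inverse = -8 mod 33 = 25
Check: 4 * 25 = 100 ≡ 1 (mod 33)

4^(-1) ≡ 25 (mod 33)


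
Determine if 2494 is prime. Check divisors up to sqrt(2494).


2494 / 2 = 1247 (exact division)
2494 is NOT prime.

No, 2494 is not prime


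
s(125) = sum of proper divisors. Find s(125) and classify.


Proper divisors: 1, 5, 25
Sum = 1 + 5 + 25 = 31
31 < 125 → deficient

s(125) = 31 (deficient)


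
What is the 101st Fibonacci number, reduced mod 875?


F(k) mod 875 for k=1..101:
1, 1, 2, 3, 5, 8, 13, 21, 34, 55, 89, 144, 233, 377, 610, 112, 722, 834, 681, 640, 446, 211, 657, 868, 650, 643, 418, 186, 604, 790, 519, 434, 78, 512, 590, 227, 817, 169, 111, 280, 391, 671, 187, 858, 170, 153, 323, 476, 799, 400, 324, 724, 173, 22, 195, 217, 412, 629, 166, 795, 86, 6, 92, 98, 190, 288, 478, 766, 369, 260, 629, 14, 643, 657, 425, 207, 632, 839, 596, 560, 281, 841, 247, 213, 460, 673, 258, 56, 314, 370, 684, 179, 863, 167, 155, 322, 477, 799, 401, 325, 726
F(101) mod 875 = 726


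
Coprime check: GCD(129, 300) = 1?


Euclidean algorithm:
300 = 2 * 129 + 42
129 = 3 * 42 + 3
42 = 14 * 3 + 0
GCD(129, 300) = 3

No, not coprime (GCD = 3)


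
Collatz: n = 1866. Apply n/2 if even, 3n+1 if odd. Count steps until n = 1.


1866 → 933 → 2800 → 1400 → 700 → 350 → 175 → 526 → 263 → 790 → 395 → 1186 → 593 → 1780 → 890 → 445 → 1336 → 668 → 334 → 167 → 502 → 251 → 754 → 377 → 1132 → 566 → 283 → 850 → 425 → 1276 → 638 → 319 → 958 → 479 → 1438 → 719 → 2158 → 1079 → 3238 → 1619 → 4858 → 2429 → 7288 → 3644 → 1822 → 911 → 2734 → 1367 → 4102 → 2051 → 6154 → 3077 → 9232 → 4616 → 2308 → 1154 → 577 → 1732 → 866 → 433 → 1300 → 650 → 325 → 976 → 488 → 244 → 122 → 61 → 184 → 92 → 46 → 23 → 70 → 35 → 106 → 53 → 160 → 80 → 40 → 20 → 10 → 5 → 16 → 8 → 4 → 2 → 1
Total steps = 86

86 steps


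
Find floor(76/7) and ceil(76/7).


76/7 = 10.8571
floor = 10
ceil = 11

floor = 10, ceil = 11


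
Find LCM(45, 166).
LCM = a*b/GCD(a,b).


GCD(45, 166) = 1
LCM = 45*166/1 = 7470/1 = 7470

LCM = 7470


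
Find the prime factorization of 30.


30 / 2 = 15
15 / 3 = 5
5 / 5 = 1
30 = 2 × 3 × 5


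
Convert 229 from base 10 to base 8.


229 (base 10) = 229 (decimal)
229 (decimal) = 345 (base 8)


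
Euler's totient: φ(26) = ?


26 = 2 × 13
Prime factors: 2, 13
φ(26) = 26 × (1-1/2) × (1-1/13)
= 26 × 1/2 × 12/13 = 12

φ(26) = 12


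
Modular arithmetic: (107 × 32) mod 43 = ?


107 × 32 = 3424
3424 mod 43 = 27


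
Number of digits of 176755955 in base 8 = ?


176755955 in base 8 = 1242212363
Number of digits = 10

10 digits (base 8)


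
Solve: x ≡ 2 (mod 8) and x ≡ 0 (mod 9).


M = 8*9 = 72
M1 = M/8 = 9, M2 = M/9 = 8
M1^(-1) mod 8 = 1, M2^(-1) mod 9 = 8
x = 2*9*1 + 0*8*8 = 18
18 mod 72 = 18
Check: 18 mod 8 = 2 ✓, 18 mod 9 = 0 ✓

x ≡ 18 (mod 72)


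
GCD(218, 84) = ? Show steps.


218 = 2 * 84 + 50
84 = 1 * 50 + 34
50 = 1 * 34 + 16
34 = 2 * 16 + 2
16 = 8 * 2 + 0
GCD = 2


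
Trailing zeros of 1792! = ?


floor(1792/5) = 358
floor(1792/25) = 71
floor(1792/125) = 14
floor(1792/625) = 2
Total = 445

445 trailing zeros


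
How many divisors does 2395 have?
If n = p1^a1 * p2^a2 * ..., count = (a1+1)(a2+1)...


2395 = 5^1 × 479^1
d(2395) = (1+1) × (1+1) = 4

4 divisors


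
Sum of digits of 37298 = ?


3 + 7 + 2 + 9 + 8 = 29


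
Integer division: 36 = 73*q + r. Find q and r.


36 = 73 * 0 + 36
Check: 0 + 36 = 36

q = 0, r = 36


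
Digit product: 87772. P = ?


8 × 7 × 7 × 7 × 2 = 5488


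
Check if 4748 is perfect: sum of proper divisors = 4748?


Proper divisors of 4748: 1, 2, 4, 1187, 2374
Sum = 1 + 2 + 4 + 1187 + 2374 = 3568

No, 4748 is not perfect (3568 ≠ 4748)


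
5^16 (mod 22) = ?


5^1 mod 22 = 5
5^2 mod 22 = 3
5^3 mod 22 = 15
5^4 mod 22 = 9
5^5 mod 22 = 1
5^6 mod 22 = 5
5^7 mod 22 = 3
5^8 mod 22 = 15
5^9 mod 22 = 9
5^10 mod 22 = 1
5^11 mod 22 = 5
5^12 mod 22 = 3
5^13 mod 22 = 15
5^14 mod 22 = 9
5^15 mod 22 = 1
5^16 mod 22 = 5


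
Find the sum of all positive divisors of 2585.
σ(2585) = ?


Divisors of 2585: 1, 5, 11, 47, 55, 235, 517, 2585
Sum = 1 + 5 + 11 + 47 + 55 + 235 + 517 + 2585 = 3456

σ(2585) = 3456


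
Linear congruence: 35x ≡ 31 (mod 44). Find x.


GCD(35, 44) = 1, unique solution
a^(-1) mod 44 = 39
x = 39 * 31 mod 44 = 21

x ≡ 21 (mod 44)


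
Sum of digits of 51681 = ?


5 + 1 + 6 + 8 + 1 = 21


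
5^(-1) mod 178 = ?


Use the extended Euclidean algorithm on (178, 5); each row r = 178*s + 5*t:
r=178, s=1, t=0
r=5, s=0, t=1
q=35: r=3, s=1, t=-35   [178*(1) + 5*(-35) = 3]
q=1: r=2, s=-1, t=36   [178*(-1) + 5*(36) = 2]
q=1: r=1, s=2, t=-71   [178*(2) + 5*(-71) = 1]
q=2: r=0, s=-5, t=178   [178*(-5) + 5*(178) = 0]
GCD = 1 with t = -71, so 5*(-71) ≡ 1 (mod 178)
Inverse = -71 mod 178 = 107
Check: 5 * 107 = 535 ≡ 1 (mod 178)

5^(-1) ≡ 107 (mod 178)


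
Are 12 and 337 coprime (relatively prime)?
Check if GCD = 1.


Euclidean algorithm:
337 = 28 * 12 + 1
12 = 12 * 1 + 0
GCD(12, 337) = 1

Yes, coprime (GCD = 1)


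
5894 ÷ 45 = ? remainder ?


5894 = 45 * 130 + 44
Check: 5850 + 44 = 5894

q = 130, r = 44


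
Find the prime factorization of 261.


261 / 3 = 87
87 / 3 = 29
29 / 29 = 1
261 = 3^2 × 29


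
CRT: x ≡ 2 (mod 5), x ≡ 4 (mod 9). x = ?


M = 5*9 = 45
M1 = M/5 = 9, M2 = M/9 = 5
M1^(-1) mod 5 = 4, M2^(-1) mod 9 = 2
x = 2*9*4 + 4*5*2 = 112
112 mod 45 = 22
Check: 22 mod 5 = 2 ✓, 22 mod 9 = 4 ✓

x ≡ 22 (mod 45)


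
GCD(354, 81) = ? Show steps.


354 = 4 * 81 + 30
81 = 2 * 30 + 21
30 = 1 * 21 + 9
21 = 2 * 9 + 3
9 = 3 * 3 + 0
GCD = 3


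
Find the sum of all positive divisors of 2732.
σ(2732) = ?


Divisors of 2732: 1, 2, 4, 683, 1366, 2732
Sum = 1 + 2 + 4 + 683 + 1366 + 2732 = 4788

σ(2732) = 4788


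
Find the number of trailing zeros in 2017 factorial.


floor(2017/5) = 403
floor(2017/25) = 80
floor(2017/125) = 16
floor(2017/625) = 3
Total = 502

502 trailing zeros


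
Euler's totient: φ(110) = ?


110 = 2 × 5 × 11
Prime factors: 2, 5, 11
φ(110) = 110 × (1-1/2) × (1-1/5) × (1-1/11)
= 110 × 1/2 × 4/5 × 10/11 = 40

φ(110) = 40


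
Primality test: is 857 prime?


Check divisors up to sqrt(857) = 29.2746
No divisors found.
857 is prime.

Yes, 857 is prime


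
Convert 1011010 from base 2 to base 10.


1011010 (base 2) = 90 (decimal)
90 (decimal) = 90 (base 10)


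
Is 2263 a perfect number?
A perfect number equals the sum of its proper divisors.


Proper divisors of 2263: 1, 31, 73
Sum = 1 + 31 + 73 = 105

No, 2263 is not perfect (105 ≠ 2263)


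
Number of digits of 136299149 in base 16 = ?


136299149 in base 16 = 81FC28D
Number of digits = 7

7 digits (base 16)


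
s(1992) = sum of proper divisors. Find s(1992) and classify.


Proper divisors: 1, 2, 3, 4, 6, 8, 12, 24, 83, 166, 249, 332, 498, 664, 996
Sum = 1 + 2 + 3 + 4 + 6 + 8 + 12 + 24 + 83 + 166 + 249 + 332 + 498 + 664 + 996 = 3048
3048 > 1992 → abundant

s(1992) = 3048 (abundant)


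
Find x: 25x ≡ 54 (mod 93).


GCD(25, 93) = 1, unique solution
a^(-1) mod 93 = 67
x = 67 * 54 mod 93 = 84

x ≡ 84 (mod 93)


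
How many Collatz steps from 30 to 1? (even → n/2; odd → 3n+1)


30 → 15 → 46 → 23 → 70 → 35 → 106 → 53 → 160 → 80 → 40 → 20 → 10 → 5 → 16 → 8 → 4 → 2 → 1
Total steps = 18

18 steps


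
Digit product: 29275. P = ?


2 × 9 × 2 × 7 × 5 = 1260


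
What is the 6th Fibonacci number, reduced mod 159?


F(k) mod 159 for k=1..6:
1, 1, 2, 3, 5, 8
F(6) mod 159 = 8


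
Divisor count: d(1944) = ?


1944 = 2^3 × 3^5
d(1944) = (3+1) × (5+1) = 24

24 divisors


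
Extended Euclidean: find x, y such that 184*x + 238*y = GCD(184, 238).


Tabular extended Euclidean (each row: r = 184*s + 238*t):
r=184, s=1, t=0
r=238, s=0, t=1
q=0: r=184, s=1, t=0   [184*(1) + 238*(0) = 184]
q=1: r=54, s=-1, t=1   [184*(-1) + 238*(1) = 54]
q=3: r=22, s=4, t=-3   [184*(4) + 238*(-3) = 22]
q=2: r=10, s=-9, t=7   [184*(-9) + 238*(7) = 10]
q=2: r=2, s=22, t=-17   [184*(22) + 238*(-17) = 2]
q=5: r=0, s=-119, t=92   [184*(-119) + 238*(92) = 0]
GCD = 2; from the row with r=2: x=22, y=-17
Check: 184*(22) + 238*(-17) = 4048 - 4046 = 2

GCD = 2, x = 22, y = -17


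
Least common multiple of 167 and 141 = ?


GCD(167, 141) = 1
LCM = 167*141/1 = 23547/1 = 23547

LCM = 23547


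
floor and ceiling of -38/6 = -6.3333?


-38/6 = -6.3333
floor = -7
ceil = -6

floor = -7, ceil = -6


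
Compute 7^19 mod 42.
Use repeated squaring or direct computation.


7^1 mod 42 = 7
7^2 mod 42 = 7
7^3 mod 42 = 7
7^4 mod 42 = 7
7^5 mod 42 = 7
7^6 mod 42 = 7
7^7 mod 42 = 7
7^8 mod 42 = 7
7^9 mod 42 = 7
7^10 mod 42 = 7
7^11 mod 42 = 7
7^12 mod 42 = 7
7^13 mod 42 = 7
7^14 mod 42 = 7
7^15 mod 42 = 7
7^16 mod 42 = 7
7^17 mod 42 = 7
7^18 mod 42 = 7
7^19 mod 42 = 7


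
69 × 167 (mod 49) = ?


69 × 167 = 11523
11523 mod 49 = 8


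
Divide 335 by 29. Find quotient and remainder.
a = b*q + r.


335 = 29 * 11 + 16
Check: 319 + 16 = 335

q = 11, r = 16


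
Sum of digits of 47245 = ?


4 + 7 + 2 + 4 + 5 = 22


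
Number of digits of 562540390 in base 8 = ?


562540390 in base 8 = 4141727546
Number of digits = 10

10 digits (base 8)


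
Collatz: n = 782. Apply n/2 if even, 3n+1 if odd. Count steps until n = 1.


782 → 391 → 1174 → 587 → 1762 → 881 → 2644 → 1322 → 661 → 1984 → 992 → 496 → 248 → 124 → 62 → 31 → 94 → 47 → 142 → 71 → 214 → 107 → 322 → 161 → 484 → 242 → 121 → 364 → 182 → 91 → 274 → 137 → 412 → 206 → 103 → 310 → 155 → 466 → 233 → 700 → 350 → 175 → 526 → 263 → 790 → 395 → 1186 → 593 → 1780 → 890 → 445 → 1336 → 668 → 334 → 167 → 502 → 251 → 754 → 377 → 1132 → 566 → 283 → 850 → 425 → 1276 → 638 → 319 → 958 → 479 → 1438 → 719 → 2158 → 1079 → 3238 → 1619 → 4858 → 2429 → 7288 → 3644 → 1822 → 911 → 2734 → 1367 → 4102 → 2051 → 6154 → 3077 → 9232 → 4616 → 2308 → 1154 → 577 → 1732 → 866 → 433 → 1300 → 650 → 325 → 976 → 488 → 244 → 122 → 61 → 184 → 92 → 46 → 23 → 70 → 35 → 106 → 53 → 160 → 80 → 40 → 20 → 10 → 5 → 16 → 8 → 4 → 2 → 1
Total steps = 121

121 steps


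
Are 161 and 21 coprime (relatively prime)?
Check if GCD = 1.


Euclidean algorithm:
161 = 7 * 21 + 14
21 = 1 * 14 + 7
14 = 2 * 7 + 0
GCD(161, 21) = 7

No, not coprime (GCD = 7)


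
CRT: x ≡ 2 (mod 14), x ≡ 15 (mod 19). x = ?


M = 14*19 = 266
M1 = M/14 = 19, M2 = M/19 = 14
M1^(-1) mod 14 = 3, M2^(-1) mod 19 = 15
x = 2*19*3 + 15*14*15 = 3264
3264 mod 266 = 72
Check: 72 mod 14 = 2 ✓, 72 mod 19 = 15 ✓

x ≡ 72 (mod 266)


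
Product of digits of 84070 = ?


8 × 4 × 0 × 7 × 0 = 0


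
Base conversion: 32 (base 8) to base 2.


32 (base 8) = 26 (decimal)
26 (decimal) = 11010 (base 2)


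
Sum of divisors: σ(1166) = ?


Divisors of 1166: 1, 2, 11, 22, 53, 106, 583, 1166
Sum = 1 + 2 + 11 + 22 + 53 + 106 + 583 + 1166 = 1944

σ(1166) = 1944


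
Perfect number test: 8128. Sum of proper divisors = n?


Proper divisors of 8128: 1, 2, 4, 8, 16, 32, 64, 127, 254, 508, 1016, 2032, 4064
Sum = 1 + 2 + 4 + 8 + 16 + 32 + 64 + 127 + 254 + 508 + 1016 + 2032 + 4064 = 8128

Yes, 8128 is perfect (8128 = 8128)


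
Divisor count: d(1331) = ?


1331 = 11^3
d(1331) = (3+1) = 4

4 divisors


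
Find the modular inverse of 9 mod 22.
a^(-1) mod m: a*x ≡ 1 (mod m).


Use the extended Euclidean algorithm on (22, 9); each row r = 22*s + 9*t:
r=22, s=1, t=0
r=9, s=0, t=1
q=2: r=4, s=1, t=-2   [22*(1) + 9*(-2) = 4]
q=2: r=1, s=-2, t=5   [22*(-2) + 9*(5) = 1]
q=4: r=0, s=9, t=-22   [22*(9) + 9*(-22) = 0]
GCD = 1 with t = 5, so 9*(5) ≡ 1 (mod 22)
Inverse = 5 mod 22 = 5
Check: 9 * 5 = 45 ≡ 1 (mod 22)

9^(-1) ≡ 5 (mod 22)


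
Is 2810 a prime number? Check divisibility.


2810 / 2 = 1405 (exact division)
2810 is NOT prime.

No, 2810 is not prime


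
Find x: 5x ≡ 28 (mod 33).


GCD(5, 33) = 1, unique solution
a^(-1) mod 33 = 20
x = 20 * 28 mod 33 = 32

x ≡ 32 (mod 33)
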